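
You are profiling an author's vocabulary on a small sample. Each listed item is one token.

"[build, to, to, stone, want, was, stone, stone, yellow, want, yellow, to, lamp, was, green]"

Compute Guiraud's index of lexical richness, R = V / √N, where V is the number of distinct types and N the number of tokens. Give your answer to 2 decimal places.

N = 15, V = 8.
√N = 3.872983
R = 8 / 3.872983 = 2.07

2.07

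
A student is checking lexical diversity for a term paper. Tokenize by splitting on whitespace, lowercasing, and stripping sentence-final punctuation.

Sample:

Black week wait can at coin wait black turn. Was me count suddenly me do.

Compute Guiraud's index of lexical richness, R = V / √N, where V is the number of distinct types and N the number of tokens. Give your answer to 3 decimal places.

N = 15, V = 12.
√N = 3.872983
R = 12 / 3.872983 = 3.098

3.098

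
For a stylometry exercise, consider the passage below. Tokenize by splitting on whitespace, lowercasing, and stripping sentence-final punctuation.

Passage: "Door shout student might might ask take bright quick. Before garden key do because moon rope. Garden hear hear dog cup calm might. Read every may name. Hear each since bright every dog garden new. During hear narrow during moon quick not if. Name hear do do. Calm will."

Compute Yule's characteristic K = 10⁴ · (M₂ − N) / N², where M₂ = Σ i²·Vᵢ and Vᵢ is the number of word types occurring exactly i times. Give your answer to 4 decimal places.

224.9063

Frequencies: hear:5, might:3, garden:3, do:3, bright:2, quick:2, moon:2, dog:2, calm:2, every:2, name:2, during:2, door:1, shout:1, student:1, ask:1, take:1, before:1, key:1, because:1, … (11 more, each freq 1)
N = 49. Frequency spectrum: V_1=19, V_2=8, V_3=3, V_5=1
M₂ = 1²·19 + 2²·8 + 3²·3 + 5²·1 = 103
K = 10000 × (103 − 49) / 49² = 224.9063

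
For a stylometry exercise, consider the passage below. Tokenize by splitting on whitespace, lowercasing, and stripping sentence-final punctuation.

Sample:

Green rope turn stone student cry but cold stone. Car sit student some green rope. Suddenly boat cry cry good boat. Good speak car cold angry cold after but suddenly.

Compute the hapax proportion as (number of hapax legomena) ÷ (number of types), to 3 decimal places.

0.353

Frequencies: cry:3, cold:3, green:2, rope:2, stone:2, student:2, but:2, car:2, suddenly:2, boat:2, good:2, turn:1, sit:1, some:1, speak:1, angry:1, after:1
Hapax count = 6; type count = 17.
Ratio = 6 / 17 = 0.353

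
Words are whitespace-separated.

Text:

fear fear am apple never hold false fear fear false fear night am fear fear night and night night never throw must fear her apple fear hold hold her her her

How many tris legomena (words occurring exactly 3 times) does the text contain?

1

Frequencies: fear:9, night:4, her:4, hold:3, am:2, apple:2, never:2, false:2, and:1, throw:1, must:1
Words with frequency 3: hold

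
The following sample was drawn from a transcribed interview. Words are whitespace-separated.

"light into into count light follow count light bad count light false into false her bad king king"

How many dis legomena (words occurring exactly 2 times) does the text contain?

Frequencies: light:4, into:3, count:3, bad:2, false:2, king:2, follow:1, her:1
Words with frequency 2: bad, false, king

3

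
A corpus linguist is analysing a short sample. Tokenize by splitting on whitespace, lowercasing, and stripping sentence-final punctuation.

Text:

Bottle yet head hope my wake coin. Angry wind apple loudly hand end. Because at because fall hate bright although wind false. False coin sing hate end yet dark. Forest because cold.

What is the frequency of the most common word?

Frequencies: because:3, yet:2, coin:2, wind:2, end:2, hate:2, false:2, bottle:1, head:1, hope:1, my:1, wake:1, angry:1, apple:1, loudly:1, hand:1, at:1, fall:1, bright:1, although:1, … (4 more, each freq 1)
Most common: 'because' with frequency 3.

3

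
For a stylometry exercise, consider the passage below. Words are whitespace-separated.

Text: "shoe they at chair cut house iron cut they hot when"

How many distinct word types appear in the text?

9

Distinct types: {at, chair, cut, hot, house, iron, shoe, they, when}
V = 9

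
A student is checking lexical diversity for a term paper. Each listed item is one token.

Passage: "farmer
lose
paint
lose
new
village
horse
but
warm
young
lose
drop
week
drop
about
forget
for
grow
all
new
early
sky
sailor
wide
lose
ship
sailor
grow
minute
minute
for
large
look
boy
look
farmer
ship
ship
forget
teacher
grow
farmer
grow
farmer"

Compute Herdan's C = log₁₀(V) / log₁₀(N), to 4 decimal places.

N = 44, V = 26.
log₁₀(V) = 1.414973, log₁₀(N) = 1.643453
C = 1.414973 / 1.643453 = 0.8610

0.8610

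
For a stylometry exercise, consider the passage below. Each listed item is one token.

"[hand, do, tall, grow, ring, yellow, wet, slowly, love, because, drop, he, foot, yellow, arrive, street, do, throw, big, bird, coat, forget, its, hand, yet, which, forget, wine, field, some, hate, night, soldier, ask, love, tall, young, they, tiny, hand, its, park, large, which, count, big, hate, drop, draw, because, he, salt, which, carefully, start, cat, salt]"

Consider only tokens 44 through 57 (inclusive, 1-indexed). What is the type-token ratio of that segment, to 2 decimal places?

0.86

Segment tokens 44–57: which, count, big, hate, drop, draw, because, he, salt, which, carefully, start, cat, salt
Segment N = 14, segment V = 12.
TTR = 12 / 14 = 0.86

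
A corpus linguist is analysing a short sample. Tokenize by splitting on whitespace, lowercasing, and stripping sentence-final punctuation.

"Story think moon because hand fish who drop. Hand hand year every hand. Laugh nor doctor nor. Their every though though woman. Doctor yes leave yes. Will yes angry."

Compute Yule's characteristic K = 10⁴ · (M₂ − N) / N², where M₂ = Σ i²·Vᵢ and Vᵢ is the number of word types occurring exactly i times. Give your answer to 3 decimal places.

Frequencies: hand:4, yes:3, every:2, nor:2, doctor:2, though:2, story:1, think:1, moon:1, because:1, fish:1, who:1, drop:1, year:1, laugh:1, their:1, woman:1, leave:1, will:1, angry:1
N = 29. Frequency spectrum: V_1=14, V_2=4, V_3=1, V_4=1
M₂ = 1²·14 + 2²·4 + 3²·1 + 4²·1 = 55
K = 10000 × (55 − 29) / 29² = 309.156

309.156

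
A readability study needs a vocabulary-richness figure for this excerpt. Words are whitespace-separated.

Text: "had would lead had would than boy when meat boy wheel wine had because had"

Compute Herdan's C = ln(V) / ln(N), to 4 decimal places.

0.8503

N = 15, V = 10.
ln(V) = 2.302585, ln(N) = 2.708050
C = 2.302585 / 2.708050 = 0.8503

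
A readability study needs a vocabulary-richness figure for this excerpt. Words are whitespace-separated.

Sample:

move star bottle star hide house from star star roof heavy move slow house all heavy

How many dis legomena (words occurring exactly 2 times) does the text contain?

3

Frequencies: star:4, move:2, house:2, heavy:2, bottle:1, hide:1, from:1, roof:1, slow:1, all:1
Words with frequency 2: heavy, house, move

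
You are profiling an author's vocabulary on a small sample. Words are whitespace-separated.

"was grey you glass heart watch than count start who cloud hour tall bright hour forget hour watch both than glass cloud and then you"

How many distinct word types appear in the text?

Distinct types: {and, both, bright, cloud, count, forget, glass, grey, heart, hour, start, tall, than, then, was, watch, who, you}
V = 18

18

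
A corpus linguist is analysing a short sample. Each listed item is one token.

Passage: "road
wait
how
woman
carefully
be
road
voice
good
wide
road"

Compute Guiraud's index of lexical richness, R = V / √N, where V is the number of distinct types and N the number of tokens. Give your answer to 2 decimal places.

2.71

N = 11, V = 9.
√N = 3.316625
R = 9 / 3.316625 = 2.71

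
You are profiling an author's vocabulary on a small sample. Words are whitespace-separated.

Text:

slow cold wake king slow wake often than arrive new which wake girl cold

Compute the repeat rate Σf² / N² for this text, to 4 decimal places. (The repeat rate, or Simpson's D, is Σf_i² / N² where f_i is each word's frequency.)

Frequencies: wake:3, slow:2, cold:2, king:1, often:1, than:1, arrive:1, new:1, which:1, girl:1
Σf² = 24; N² = 196
Repeat rate = 24 / 196 = 0.1224

0.1224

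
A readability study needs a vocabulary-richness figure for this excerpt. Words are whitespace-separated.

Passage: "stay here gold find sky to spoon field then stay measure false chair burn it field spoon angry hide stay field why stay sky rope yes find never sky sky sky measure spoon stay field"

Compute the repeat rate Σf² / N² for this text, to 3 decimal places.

0.079

Frequencies: stay:5, sky:5, field:4, spoon:3, find:2, measure:2, here:1, gold:1, to:1, then:1, false:1, chair:1, burn:1, it:1, angry:1, hide:1, why:1, rope:1, yes:1, never:1
Σf² = 97; N² = 1225
Repeat rate = 97 / 1225 = 0.079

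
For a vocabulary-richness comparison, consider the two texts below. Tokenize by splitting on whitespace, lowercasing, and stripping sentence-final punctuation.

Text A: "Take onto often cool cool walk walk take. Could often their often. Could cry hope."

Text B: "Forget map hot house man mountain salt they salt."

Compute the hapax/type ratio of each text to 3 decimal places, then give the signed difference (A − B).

-0.431

A: hapax=4, V=9, ratio=0.444
B: hapax=7, V=8, ratio=0.875
Difference = 0.444 − 0.875 = -0.431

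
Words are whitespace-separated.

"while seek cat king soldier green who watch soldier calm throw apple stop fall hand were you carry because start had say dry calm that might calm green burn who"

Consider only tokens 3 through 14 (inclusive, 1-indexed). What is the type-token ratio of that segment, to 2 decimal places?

Segment tokens 3–14: cat, king, soldier, green, who, watch, soldier, calm, throw, apple, stop, fall
Segment N = 12, segment V = 11.
TTR = 11 / 12 = 0.92

0.92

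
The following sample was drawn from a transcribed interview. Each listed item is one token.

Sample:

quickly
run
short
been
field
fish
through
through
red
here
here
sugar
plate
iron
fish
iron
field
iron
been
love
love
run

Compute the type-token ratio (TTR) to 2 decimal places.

N = 22 tokens, V = 13 types.
TTR = V / N = 13 / 22 = 0.59

0.59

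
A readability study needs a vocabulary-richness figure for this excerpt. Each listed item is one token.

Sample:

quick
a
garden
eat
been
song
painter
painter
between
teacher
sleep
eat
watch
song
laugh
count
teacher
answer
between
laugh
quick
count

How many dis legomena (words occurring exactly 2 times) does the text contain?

Frequencies: quick:2, eat:2, song:2, painter:2, between:2, teacher:2, laugh:2, count:2, a:1, garden:1, been:1, sleep:1, watch:1, answer:1
Words with frequency 2: between, count, eat, laugh, painter, quick, song, teacher

8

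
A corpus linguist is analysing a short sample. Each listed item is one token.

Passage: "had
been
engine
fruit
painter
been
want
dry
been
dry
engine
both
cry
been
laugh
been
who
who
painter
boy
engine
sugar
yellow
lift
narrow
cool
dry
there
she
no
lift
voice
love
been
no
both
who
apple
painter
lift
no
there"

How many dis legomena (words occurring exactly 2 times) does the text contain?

Frequencies: been:6, engine:3, painter:3, dry:3, who:3, lift:3, no:3, both:2, there:2, had:1, fruit:1, want:1, cry:1, laugh:1, boy:1, sugar:1, yellow:1, narrow:1, cool:1, she:1, … (3 more, each freq 1)
Words with frequency 2: both, there

2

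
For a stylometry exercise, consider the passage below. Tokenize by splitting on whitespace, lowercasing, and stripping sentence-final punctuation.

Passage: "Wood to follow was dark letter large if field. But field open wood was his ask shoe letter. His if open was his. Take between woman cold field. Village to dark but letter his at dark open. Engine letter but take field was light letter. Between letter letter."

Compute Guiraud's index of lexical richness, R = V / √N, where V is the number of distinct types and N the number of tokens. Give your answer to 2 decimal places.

3.18

N = 48, V = 22.
√N = 6.928203
R = 22 / 6.928203 = 3.18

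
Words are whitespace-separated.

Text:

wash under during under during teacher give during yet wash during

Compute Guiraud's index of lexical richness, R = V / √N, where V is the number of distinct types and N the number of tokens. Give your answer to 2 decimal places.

1.81

N = 11, V = 6.
√N = 3.316625
R = 6 / 3.316625 = 1.81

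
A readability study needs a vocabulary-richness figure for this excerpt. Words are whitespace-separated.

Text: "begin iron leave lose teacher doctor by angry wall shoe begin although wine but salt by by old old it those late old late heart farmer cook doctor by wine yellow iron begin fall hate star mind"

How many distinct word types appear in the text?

Distinct types: {although, angry, begin, but, by, cook, doctor, fall, farmer, hate, heart, iron, it, late, leave, lose, mind, old, salt, shoe, star, teacher, those, wall, wine, yellow}
V = 26

26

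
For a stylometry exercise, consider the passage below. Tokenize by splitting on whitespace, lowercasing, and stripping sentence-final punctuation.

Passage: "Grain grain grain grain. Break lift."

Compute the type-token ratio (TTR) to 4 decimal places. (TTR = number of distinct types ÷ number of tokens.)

N = 6 tokens, V = 3 types.
TTR = V / N = 3 / 6 = 0.5000

0.5000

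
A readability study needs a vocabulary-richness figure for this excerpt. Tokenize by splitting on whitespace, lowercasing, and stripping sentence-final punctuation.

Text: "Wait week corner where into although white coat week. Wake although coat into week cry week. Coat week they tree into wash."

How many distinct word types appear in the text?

Distinct types: {although, coat, corner, cry, into, they, tree, wait, wake, wash, week, where, white}
V = 13

13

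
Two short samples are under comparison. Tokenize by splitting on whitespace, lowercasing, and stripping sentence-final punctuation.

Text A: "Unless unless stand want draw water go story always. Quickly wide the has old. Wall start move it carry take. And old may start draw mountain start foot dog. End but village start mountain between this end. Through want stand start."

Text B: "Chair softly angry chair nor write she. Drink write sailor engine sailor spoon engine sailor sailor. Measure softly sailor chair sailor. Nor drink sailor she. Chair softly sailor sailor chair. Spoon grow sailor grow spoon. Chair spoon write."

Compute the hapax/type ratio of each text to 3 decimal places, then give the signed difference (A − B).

0.566

A: hapax=22, V=30, ratio=0.733
B: hapax=2, V=12, ratio=0.167
Difference = 0.733 − 0.167 = 0.566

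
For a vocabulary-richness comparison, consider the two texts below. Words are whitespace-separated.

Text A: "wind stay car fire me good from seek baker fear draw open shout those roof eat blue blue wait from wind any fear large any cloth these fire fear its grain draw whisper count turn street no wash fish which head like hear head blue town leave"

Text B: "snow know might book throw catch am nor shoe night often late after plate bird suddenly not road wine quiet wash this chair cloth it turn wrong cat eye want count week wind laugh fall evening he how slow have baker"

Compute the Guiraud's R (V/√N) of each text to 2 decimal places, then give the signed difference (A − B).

A: V=37, N=47, R=5.40
B: V=41, N=41, R=6.40
Difference = 5.40 − 6.40 = -1.00

-1.00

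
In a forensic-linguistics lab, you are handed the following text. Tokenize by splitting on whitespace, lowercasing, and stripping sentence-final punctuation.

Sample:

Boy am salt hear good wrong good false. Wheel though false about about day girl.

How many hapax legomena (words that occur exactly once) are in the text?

Frequencies: good:2, false:2, about:2, boy:1, am:1, salt:1, hear:1, wrong:1, wheel:1, though:1, day:1, girl:1
Hapax (freq=1): am, boy, day, girl, hear, salt, though, wheel, wrong

9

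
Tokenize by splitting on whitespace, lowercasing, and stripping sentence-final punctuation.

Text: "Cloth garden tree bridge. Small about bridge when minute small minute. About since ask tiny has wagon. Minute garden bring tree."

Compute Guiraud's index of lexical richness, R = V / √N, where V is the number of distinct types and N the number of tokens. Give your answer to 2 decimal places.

N = 21, V = 14.
√N = 4.582576
R = 14 / 4.582576 = 3.06

3.06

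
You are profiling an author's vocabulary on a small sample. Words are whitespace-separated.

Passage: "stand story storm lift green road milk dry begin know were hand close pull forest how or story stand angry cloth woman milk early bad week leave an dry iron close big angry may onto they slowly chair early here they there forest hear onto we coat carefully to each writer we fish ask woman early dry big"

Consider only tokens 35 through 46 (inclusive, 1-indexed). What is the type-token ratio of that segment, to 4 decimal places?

Segment tokens 35–46: onto, they, slowly, chair, early, here, they, there, forest, hear, onto, we
Segment N = 12, segment V = 10.
TTR = 10 / 12 = 0.8333

0.8333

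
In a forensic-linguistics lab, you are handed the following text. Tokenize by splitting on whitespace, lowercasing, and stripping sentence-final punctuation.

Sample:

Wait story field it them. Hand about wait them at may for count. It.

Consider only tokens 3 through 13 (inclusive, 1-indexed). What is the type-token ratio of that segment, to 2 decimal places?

Segment tokens 3–13: field, it, them, hand, about, wait, them, at, may, for, count
Segment N = 11, segment V = 10.
TTR = 10 / 11 = 0.91

0.91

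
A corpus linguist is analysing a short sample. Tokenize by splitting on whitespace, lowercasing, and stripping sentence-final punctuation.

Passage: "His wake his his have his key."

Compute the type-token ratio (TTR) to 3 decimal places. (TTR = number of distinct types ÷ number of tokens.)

N = 7 tokens, V = 4 types.
TTR = V / N = 4 / 7 = 0.571

0.571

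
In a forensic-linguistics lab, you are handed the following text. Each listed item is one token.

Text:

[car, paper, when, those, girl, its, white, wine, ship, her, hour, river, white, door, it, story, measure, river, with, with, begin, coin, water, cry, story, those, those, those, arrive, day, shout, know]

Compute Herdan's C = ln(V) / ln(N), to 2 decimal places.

0.93

N = 32, V = 25.
ln(V) = 3.218876, ln(N) = 3.465736
C = 3.218876 / 3.465736 = 0.93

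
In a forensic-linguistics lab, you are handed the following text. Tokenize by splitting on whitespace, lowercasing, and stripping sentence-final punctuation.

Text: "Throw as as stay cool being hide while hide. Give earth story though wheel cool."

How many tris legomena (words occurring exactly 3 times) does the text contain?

Frequencies: as:2, cool:2, hide:2, throw:1, stay:1, being:1, while:1, give:1, earth:1, story:1, though:1, wheel:1
Words with frequency 3: (none)

0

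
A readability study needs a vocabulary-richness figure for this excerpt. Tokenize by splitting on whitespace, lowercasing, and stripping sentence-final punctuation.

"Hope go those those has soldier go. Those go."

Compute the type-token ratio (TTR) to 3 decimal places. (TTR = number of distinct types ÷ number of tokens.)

N = 9 tokens, V = 5 types.
TTR = V / N = 5 / 9 = 0.556

0.556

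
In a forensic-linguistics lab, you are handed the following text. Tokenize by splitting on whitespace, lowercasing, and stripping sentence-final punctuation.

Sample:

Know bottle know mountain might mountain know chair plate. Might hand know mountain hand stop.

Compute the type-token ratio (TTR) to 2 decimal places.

N = 15 tokens, V = 8 types.
TTR = V / N = 8 / 15 = 0.53

0.53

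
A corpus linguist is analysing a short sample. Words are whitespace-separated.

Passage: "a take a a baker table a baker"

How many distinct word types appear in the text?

4

Distinct types: {a, baker, table, take}
V = 4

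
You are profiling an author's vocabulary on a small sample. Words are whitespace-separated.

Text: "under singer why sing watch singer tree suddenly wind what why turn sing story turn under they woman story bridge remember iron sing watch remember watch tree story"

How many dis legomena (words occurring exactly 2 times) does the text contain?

Frequencies: sing:3, watch:3, story:3, under:2, singer:2, why:2, tree:2, turn:2, remember:2, suddenly:1, wind:1, what:1, they:1, woman:1, bridge:1, iron:1
Words with frequency 2: remember, singer, tree, turn, under, why

6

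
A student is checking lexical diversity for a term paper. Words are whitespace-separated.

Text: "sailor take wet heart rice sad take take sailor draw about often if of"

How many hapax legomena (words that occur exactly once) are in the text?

Frequencies: take:3, sailor:2, wet:1, heart:1, rice:1, sad:1, draw:1, about:1, often:1, if:1, of:1
Hapax (freq=1): about, draw, heart, if, of, often, rice, sad, wet

9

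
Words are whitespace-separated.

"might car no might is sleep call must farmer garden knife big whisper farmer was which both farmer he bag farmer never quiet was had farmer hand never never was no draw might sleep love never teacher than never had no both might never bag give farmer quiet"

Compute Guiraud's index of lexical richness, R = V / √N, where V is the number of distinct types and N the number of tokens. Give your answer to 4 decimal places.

N = 48, V = 26.
√N = 6.928203
R = 26 / 6.928203 = 3.7528

3.7528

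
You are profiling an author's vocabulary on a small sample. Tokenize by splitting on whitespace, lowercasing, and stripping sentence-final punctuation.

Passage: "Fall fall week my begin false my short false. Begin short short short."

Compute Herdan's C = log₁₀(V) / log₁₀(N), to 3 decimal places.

0.699

N = 13, V = 6.
log₁₀(V) = 0.778151, log₁₀(N) = 1.113943
C = 0.778151 / 1.113943 = 0.699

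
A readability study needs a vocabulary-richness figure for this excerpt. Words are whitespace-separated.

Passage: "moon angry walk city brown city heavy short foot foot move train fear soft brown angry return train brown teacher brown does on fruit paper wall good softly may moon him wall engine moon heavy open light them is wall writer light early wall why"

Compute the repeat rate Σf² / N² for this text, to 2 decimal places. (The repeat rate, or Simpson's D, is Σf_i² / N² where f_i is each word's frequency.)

0.04

Frequencies: brown:4, wall:4, moon:3, angry:2, city:2, heavy:2, foot:2, train:2, light:2, walk:1, short:1, move:1, fear:1, soft:1, return:1, teacher:1, does:1, on:1, fruit:1, paper:1, … (11 more, each freq 1)
Σf² = 87; N² = 2025
Repeat rate = 87 / 2025 = 0.04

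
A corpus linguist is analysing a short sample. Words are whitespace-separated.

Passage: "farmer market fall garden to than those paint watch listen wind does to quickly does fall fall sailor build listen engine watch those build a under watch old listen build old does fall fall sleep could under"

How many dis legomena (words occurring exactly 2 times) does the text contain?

4

Frequencies: fall:5, watch:3, listen:3, does:3, build:3, to:2, those:2, under:2, old:2, farmer:1, market:1, garden:1, than:1, paint:1, wind:1, quickly:1, sailor:1, engine:1, a:1, sleep:1, … (1 more, each freq 1)
Words with frequency 2: old, those, to, under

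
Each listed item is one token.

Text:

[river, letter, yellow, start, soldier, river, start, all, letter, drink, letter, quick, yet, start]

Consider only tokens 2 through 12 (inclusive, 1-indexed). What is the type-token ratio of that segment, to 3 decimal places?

0.727

Segment tokens 2–12: letter, yellow, start, soldier, river, start, all, letter, drink, letter, quick
Segment N = 11, segment V = 8.
TTR = 8 / 11 = 0.727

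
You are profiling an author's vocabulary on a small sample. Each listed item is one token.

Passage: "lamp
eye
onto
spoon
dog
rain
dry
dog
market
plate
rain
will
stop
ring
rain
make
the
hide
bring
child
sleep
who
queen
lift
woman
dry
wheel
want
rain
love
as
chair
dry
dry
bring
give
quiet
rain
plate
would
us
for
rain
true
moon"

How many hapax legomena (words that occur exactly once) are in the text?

Frequencies: rain:6, dry:4, dog:2, plate:2, bring:2, lamp:1, eye:1, onto:1, spoon:1, market:1, will:1, stop:1, ring:1, make:1, the:1, hide:1, child:1, sleep:1, who:1, queen:1, … (14 more, each freq 1)
Hapax (freq=1): as, chair, child, eye, for, give, hide, lamp, lift, love, make, market, moon, onto, queen, quiet, ring, sleep, spoon, stop, the, true, us, want, wheel, who, will, woman, would

29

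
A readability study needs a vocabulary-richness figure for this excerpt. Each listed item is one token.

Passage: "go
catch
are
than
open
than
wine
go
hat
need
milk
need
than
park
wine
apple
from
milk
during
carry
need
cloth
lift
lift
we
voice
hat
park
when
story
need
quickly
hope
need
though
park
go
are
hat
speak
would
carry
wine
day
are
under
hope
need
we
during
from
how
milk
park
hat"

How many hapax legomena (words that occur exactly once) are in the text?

Frequencies: need:6, hat:4, park:4, go:3, are:3, than:3, wine:3, milk:3, from:2, during:2, carry:2, lift:2, we:2, hope:2, catch:1, open:1, apple:1, cloth:1, voice:1, when:1, … (8 more, each freq 1)
Hapax (freq=1): apple, catch, cloth, day, how, open, quickly, speak, story, though, under, voice, when, would

14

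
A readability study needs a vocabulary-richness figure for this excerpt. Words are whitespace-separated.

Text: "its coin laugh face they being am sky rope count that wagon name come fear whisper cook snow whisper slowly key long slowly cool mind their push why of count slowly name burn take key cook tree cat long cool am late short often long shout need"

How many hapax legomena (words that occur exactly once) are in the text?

27

Frequencies: slowly:3, long:3, am:2, count:2, name:2, whisper:2, cook:2, key:2, cool:2, its:1, coin:1, laugh:1, face:1, they:1, being:1, sky:1, rope:1, that:1, wagon:1, come:1, … (16 more, each freq 1)
Hapax (freq=1): being, burn, cat, coin, come, face, fear, its, late, laugh, mind, need, of, often, push, rope, short, shout, sky, snow, take, that, their, they, tree, wagon, why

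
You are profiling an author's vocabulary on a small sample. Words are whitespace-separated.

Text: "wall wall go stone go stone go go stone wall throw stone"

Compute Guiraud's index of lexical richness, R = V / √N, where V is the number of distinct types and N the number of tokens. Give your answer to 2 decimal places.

N = 12, V = 4.
√N = 3.464102
R = 4 / 3.464102 = 1.15

1.15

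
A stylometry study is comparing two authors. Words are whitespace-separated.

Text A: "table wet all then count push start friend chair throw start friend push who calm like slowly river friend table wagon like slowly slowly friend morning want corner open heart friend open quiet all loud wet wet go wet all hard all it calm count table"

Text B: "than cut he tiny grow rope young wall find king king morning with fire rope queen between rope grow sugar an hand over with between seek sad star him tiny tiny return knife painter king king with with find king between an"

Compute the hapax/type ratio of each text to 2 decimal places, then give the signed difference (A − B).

-0.11

A: hapax=15, V=26, ratio=0.58
B: hapax=18, V=26, ratio=0.69
Difference = 0.58 − 0.69 = -0.11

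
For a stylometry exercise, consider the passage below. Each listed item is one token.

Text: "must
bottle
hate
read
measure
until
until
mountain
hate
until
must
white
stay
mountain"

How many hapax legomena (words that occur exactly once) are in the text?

5

Frequencies: until:3, must:2, hate:2, mountain:2, bottle:1, read:1, measure:1, white:1, stay:1
Hapax (freq=1): bottle, measure, read, stay, white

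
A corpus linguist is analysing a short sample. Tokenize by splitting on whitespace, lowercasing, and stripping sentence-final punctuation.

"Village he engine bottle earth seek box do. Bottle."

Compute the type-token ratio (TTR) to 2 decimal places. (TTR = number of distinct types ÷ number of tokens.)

0.89

N = 9 tokens, V = 8 types.
TTR = V / N = 8 / 9 = 0.89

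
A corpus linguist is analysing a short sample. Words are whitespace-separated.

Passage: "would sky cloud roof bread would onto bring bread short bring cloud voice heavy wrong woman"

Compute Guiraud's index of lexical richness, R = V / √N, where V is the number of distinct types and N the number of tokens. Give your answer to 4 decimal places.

3.0000

N = 16, V = 12.
√N = 4.000000
R = 12 / 4.000000 = 3.0000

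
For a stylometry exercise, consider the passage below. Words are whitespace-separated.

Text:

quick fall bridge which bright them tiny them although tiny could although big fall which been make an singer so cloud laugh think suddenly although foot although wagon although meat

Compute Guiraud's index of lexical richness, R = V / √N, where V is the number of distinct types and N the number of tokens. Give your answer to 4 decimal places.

4.0166

N = 30, V = 22.
√N = 5.477226
R = 22 / 5.477226 = 4.0166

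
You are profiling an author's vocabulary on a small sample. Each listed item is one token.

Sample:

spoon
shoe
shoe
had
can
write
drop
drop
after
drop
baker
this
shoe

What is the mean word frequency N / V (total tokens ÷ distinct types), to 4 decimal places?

N = 13 tokens, V = 9 types.
Mean frequency = N / V = 13 / 9 = 1.4444

1.4444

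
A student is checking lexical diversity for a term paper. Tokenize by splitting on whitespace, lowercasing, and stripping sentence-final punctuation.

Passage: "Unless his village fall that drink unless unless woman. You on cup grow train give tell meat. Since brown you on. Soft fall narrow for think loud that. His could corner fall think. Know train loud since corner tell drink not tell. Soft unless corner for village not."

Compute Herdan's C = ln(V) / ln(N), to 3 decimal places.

0.842

N = 48, V = 26.
ln(V) = 3.258097, ln(N) = 3.871201
C = 3.258097 / 3.871201 = 0.842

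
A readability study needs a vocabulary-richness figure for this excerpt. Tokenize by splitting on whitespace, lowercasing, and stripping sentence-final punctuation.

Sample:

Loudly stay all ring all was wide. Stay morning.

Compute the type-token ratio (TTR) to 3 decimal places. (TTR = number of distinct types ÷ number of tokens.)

N = 9 tokens, V = 7 types.
TTR = V / N = 7 / 9 = 0.778

0.778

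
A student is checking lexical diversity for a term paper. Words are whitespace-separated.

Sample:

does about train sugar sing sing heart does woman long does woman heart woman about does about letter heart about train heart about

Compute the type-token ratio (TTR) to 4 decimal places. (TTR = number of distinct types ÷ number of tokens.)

N = 23 tokens, V = 9 types.
TTR = V / N = 9 / 23 = 0.3913

0.3913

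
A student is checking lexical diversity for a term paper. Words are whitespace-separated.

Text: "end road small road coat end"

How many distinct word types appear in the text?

4

Distinct types: {coat, end, road, small}
V = 4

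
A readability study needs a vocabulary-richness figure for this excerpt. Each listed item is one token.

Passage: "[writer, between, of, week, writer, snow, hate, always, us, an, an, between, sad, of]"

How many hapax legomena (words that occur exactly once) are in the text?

6

Frequencies: writer:2, between:2, of:2, an:2, week:1, snow:1, hate:1, always:1, us:1, sad:1
Hapax (freq=1): always, hate, sad, snow, us, week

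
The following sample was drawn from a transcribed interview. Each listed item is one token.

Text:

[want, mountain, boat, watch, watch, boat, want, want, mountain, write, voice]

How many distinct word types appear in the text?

6

Distinct types: {boat, mountain, voice, want, watch, write}
V = 6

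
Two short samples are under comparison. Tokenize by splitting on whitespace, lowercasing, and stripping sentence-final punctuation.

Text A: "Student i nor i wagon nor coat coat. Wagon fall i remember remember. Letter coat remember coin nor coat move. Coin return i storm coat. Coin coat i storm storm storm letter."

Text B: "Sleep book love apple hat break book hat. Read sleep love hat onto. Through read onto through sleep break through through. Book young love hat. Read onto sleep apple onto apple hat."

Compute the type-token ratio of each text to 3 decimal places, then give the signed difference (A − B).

0.062

TTR(A) = 12/32 = 0.375
TTR(B) = 10/32 = 0.313
Difference = 0.375 − 0.313 = 0.062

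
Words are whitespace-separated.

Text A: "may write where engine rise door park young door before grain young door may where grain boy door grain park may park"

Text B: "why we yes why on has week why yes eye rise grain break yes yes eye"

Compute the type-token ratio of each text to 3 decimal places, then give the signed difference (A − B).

-0.125

TTR(A) = 11/22 = 0.500
TTR(B) = 10/16 = 0.625
Difference = 0.500 − 0.625 = -0.125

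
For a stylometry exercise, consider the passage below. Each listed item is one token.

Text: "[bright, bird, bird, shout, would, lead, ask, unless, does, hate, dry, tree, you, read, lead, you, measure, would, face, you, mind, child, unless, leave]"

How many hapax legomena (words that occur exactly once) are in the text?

13

Frequencies: you:3, bird:2, would:2, lead:2, unless:2, bright:1, shout:1, ask:1, does:1, hate:1, dry:1, tree:1, read:1, measure:1, face:1, mind:1, child:1, leave:1
Hapax (freq=1): ask, bright, child, does, dry, face, hate, leave, measure, mind, read, shout, tree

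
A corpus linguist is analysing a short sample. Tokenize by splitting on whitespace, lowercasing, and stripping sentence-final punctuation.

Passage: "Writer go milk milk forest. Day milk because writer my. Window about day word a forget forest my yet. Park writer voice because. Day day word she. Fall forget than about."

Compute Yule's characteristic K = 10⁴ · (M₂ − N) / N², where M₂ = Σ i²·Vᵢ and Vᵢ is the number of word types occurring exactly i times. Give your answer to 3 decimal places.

374.610

Frequencies: day:4, writer:3, milk:3, forest:2, because:2, my:2, about:2, word:2, forget:2, go:1, window:1, a:1, yet:1, park:1, voice:1, she:1, fall:1, than:1
N = 31. Frequency spectrum: V_1=9, V_2=6, V_3=2, V_4=1
M₂ = 1²·9 + 2²·6 + 3²·2 + 4²·1 = 67
K = 10000 × (67 − 31) / 31² = 374.610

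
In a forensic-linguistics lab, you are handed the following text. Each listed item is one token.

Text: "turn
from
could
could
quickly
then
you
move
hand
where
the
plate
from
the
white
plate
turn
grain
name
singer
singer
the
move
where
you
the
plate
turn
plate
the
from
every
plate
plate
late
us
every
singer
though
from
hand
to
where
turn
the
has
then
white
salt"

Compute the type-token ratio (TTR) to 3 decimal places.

0.449

N = 49 tokens, V = 22 types.
TTR = V / N = 22 / 49 = 0.449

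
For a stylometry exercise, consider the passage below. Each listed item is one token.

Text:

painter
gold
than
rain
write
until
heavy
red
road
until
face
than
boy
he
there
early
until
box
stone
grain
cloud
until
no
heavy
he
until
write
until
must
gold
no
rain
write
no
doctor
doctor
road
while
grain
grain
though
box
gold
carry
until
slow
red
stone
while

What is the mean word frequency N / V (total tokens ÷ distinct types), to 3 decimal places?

1.960

N = 49 tokens, V = 25 types.
Mean frequency = N / V = 49 / 25 = 1.960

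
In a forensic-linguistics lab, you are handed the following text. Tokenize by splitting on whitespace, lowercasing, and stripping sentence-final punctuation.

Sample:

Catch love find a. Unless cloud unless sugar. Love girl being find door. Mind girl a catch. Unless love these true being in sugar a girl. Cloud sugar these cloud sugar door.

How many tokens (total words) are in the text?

Tokens: catch, love, find, a, unless, cloud, unless, sugar, love, girl, being, find, door, mind, girl, a, catch, unless, love, these, true, being, in, sugar, a, girl, cloud, sugar, these, cloud, sugar, door
N = 32

32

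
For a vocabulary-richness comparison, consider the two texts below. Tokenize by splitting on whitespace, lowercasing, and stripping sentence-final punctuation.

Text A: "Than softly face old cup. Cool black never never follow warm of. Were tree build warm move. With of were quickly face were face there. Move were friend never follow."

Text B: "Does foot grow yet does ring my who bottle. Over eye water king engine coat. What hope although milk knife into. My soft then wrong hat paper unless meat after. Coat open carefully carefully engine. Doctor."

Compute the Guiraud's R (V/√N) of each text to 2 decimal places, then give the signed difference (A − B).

A: V=19, N=30, R=3.47
B: V=31, N=36, R=5.17
Difference = 3.47 − 5.17 = -1.70

-1.70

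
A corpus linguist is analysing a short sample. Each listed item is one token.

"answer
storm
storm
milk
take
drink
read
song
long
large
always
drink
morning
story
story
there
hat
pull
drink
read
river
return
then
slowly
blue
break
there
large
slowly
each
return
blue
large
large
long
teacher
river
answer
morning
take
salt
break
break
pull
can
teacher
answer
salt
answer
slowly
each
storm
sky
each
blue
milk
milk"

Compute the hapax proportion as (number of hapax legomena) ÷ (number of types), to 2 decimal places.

0.23

Frequencies: answer:4, large:4, storm:3, milk:3, drink:3, slowly:3, blue:3, break:3, each:3, take:2, read:2, long:2, morning:2, story:2, there:2, pull:2, river:2, return:2, teacher:2, salt:2, … (6 more, each freq 1)
Hapax count = 6; type count = 26.
Ratio = 6 / 26 = 0.23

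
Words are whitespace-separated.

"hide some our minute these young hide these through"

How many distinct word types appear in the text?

Distinct types: {hide, minute, our, some, these, through, young}
V = 7

7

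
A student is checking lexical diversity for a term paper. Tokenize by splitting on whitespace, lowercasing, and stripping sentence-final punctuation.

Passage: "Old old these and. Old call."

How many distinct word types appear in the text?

4

Distinct types: {and, call, old, these}
V = 4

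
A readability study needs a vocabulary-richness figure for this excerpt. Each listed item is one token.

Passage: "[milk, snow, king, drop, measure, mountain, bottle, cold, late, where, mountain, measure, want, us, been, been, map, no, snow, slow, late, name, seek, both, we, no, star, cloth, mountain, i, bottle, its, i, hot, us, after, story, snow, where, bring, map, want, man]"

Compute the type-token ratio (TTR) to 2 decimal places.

0.67

N = 43 tokens, V = 29 types.
TTR = V / N = 29 / 43 = 0.67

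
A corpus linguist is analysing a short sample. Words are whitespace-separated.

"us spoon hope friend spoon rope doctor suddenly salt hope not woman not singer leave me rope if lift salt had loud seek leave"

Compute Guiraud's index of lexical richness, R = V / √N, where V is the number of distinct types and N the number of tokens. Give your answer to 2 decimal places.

N = 24, V = 18.
√N = 4.898979
R = 18 / 4.898979 = 3.67

3.67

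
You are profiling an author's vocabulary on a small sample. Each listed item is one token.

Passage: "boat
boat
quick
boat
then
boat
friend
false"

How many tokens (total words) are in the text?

Tokens: boat, boat, quick, boat, then, boat, friend, false
N = 8

8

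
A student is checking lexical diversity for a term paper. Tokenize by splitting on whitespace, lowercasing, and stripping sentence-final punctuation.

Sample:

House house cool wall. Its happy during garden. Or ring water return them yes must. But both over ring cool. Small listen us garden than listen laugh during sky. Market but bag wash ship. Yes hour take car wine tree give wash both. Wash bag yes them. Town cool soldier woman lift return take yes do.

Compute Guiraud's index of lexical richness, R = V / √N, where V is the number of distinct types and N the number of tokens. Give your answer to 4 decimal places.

N = 56, V = 38.
√N = 7.483315
R = 38 / 7.483315 = 5.0780

5.0780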